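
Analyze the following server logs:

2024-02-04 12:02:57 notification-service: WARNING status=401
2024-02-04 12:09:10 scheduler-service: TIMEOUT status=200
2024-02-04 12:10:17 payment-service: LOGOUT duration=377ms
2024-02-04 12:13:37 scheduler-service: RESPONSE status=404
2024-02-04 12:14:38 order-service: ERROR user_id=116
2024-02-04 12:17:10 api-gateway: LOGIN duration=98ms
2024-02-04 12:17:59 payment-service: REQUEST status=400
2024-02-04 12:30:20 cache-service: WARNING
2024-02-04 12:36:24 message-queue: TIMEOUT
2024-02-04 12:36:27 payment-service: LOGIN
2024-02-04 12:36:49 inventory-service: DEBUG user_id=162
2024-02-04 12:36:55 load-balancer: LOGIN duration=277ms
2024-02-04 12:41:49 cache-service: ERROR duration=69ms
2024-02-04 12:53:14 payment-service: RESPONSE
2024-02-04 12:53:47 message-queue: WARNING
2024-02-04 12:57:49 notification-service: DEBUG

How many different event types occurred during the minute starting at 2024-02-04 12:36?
3

To count unique event types:

1. Filter events in the minute starting at 2024-02-04 12:36
2. Extract event types from matching entries
3. Count unique types: 3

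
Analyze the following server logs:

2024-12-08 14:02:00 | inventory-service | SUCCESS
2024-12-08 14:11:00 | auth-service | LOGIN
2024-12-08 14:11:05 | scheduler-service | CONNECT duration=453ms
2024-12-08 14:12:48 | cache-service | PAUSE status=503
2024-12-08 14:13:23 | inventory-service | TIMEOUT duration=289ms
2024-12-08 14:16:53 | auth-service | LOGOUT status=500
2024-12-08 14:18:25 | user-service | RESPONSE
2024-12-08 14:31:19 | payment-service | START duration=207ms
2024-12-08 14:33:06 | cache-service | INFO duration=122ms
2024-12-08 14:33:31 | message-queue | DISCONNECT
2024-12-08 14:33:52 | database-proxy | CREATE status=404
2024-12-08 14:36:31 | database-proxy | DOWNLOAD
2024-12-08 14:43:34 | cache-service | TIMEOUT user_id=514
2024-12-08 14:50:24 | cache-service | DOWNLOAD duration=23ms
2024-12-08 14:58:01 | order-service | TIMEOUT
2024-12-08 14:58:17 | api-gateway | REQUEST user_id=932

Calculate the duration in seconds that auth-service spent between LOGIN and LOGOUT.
353

To calculate state duration:

1. Find LOGIN event for auth-service: 2024-12-08 14:11:00
2. Find LOGOUT event for auth-service: 2024-12-08 14:16:53
3. Calculate duration: 2024-12-08 14:16:53 - 2024-12-08 14:11:00 = 353 seconds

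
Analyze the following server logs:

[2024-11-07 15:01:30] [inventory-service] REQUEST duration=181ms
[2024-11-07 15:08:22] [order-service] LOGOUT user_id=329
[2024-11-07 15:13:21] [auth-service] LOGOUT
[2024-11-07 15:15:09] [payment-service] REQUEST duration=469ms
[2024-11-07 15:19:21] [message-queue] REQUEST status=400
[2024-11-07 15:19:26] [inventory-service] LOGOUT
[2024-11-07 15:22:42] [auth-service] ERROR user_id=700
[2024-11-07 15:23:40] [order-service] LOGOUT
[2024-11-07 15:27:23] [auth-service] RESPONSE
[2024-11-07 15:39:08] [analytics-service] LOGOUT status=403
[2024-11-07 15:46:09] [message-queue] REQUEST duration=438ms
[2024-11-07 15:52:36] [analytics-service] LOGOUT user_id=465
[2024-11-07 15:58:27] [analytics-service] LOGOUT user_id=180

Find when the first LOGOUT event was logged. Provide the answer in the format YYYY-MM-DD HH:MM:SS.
2024-11-07 15:08:22

To find the first event:

1. Filter for all LOGOUT events
2. Sort by timestamp
3. Select the first one
4. Timestamp: 2024-11-07 15:08:22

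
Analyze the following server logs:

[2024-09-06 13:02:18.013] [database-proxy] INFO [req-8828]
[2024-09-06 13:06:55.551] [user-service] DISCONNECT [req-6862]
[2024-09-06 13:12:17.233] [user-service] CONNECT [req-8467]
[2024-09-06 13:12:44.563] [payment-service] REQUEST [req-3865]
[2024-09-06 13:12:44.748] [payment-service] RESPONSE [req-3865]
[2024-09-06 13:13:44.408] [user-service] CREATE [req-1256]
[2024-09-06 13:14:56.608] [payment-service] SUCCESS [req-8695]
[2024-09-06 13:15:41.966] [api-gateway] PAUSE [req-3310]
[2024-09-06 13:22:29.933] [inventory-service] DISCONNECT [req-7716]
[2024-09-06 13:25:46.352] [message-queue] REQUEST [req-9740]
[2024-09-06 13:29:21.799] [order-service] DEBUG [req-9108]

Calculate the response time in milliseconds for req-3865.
185

To calculate latency:

1. Find REQUEST with id req-3865: 2024-09-06 13:12:44.563
2. Find RESPONSE with id req-3865: 2024-09-06 13:12:44.748
3. Latency: 2024-09-06 13:12:44.748 - 2024-09-06 13:12:44.563 = 185ms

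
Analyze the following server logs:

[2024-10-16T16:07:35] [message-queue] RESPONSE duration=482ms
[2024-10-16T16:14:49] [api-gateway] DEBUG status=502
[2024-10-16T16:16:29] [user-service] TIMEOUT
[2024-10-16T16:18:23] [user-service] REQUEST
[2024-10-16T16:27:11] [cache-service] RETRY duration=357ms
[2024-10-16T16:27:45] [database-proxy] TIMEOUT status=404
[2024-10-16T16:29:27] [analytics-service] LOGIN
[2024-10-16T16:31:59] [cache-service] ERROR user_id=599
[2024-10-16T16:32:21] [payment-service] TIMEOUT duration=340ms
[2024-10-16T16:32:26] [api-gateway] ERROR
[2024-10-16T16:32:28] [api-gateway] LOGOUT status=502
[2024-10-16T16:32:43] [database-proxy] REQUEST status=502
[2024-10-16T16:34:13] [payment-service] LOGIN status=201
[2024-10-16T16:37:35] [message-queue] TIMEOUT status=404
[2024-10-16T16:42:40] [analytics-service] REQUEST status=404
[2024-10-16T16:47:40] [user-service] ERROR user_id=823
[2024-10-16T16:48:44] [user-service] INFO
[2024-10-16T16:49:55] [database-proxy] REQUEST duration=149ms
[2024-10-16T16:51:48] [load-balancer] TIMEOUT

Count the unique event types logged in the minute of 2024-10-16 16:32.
4

To count unique event types:

1. Filter events in the minute starting at 2024-10-16 16:32
2. Extract event types from matching entries
3. Count unique types: 4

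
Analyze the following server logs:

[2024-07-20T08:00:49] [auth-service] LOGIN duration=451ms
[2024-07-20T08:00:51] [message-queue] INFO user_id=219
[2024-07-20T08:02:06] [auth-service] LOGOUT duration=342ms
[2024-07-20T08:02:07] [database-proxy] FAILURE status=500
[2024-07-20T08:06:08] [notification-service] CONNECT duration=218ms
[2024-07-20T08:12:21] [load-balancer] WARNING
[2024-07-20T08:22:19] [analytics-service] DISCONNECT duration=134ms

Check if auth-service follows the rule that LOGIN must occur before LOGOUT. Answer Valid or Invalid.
Valid

To validate ordering:

1. Required order: LOGIN → LOGOUT
2. Rule: LOGIN must occur before LOGOUT
3. Check actual order of events for auth-service
4. Result: Valid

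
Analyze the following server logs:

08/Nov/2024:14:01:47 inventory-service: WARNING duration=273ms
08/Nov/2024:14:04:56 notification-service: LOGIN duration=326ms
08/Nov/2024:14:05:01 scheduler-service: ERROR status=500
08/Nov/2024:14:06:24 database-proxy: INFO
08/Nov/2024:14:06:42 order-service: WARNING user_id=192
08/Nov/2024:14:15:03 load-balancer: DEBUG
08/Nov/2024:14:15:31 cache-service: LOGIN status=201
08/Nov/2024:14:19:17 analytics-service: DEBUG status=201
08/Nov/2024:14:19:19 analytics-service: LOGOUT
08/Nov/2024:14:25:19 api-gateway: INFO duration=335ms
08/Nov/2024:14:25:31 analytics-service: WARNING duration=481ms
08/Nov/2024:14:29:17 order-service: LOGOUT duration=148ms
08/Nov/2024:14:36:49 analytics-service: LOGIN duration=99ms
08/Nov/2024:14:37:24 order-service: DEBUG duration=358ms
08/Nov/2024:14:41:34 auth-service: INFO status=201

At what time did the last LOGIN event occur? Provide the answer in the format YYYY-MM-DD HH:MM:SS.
2024-11-08 14:36:49

To find the last event:

1. Filter for all LOGIN events
2. Sort by timestamp
3. Select the last one
4. Timestamp: 2024-11-08 14:36:49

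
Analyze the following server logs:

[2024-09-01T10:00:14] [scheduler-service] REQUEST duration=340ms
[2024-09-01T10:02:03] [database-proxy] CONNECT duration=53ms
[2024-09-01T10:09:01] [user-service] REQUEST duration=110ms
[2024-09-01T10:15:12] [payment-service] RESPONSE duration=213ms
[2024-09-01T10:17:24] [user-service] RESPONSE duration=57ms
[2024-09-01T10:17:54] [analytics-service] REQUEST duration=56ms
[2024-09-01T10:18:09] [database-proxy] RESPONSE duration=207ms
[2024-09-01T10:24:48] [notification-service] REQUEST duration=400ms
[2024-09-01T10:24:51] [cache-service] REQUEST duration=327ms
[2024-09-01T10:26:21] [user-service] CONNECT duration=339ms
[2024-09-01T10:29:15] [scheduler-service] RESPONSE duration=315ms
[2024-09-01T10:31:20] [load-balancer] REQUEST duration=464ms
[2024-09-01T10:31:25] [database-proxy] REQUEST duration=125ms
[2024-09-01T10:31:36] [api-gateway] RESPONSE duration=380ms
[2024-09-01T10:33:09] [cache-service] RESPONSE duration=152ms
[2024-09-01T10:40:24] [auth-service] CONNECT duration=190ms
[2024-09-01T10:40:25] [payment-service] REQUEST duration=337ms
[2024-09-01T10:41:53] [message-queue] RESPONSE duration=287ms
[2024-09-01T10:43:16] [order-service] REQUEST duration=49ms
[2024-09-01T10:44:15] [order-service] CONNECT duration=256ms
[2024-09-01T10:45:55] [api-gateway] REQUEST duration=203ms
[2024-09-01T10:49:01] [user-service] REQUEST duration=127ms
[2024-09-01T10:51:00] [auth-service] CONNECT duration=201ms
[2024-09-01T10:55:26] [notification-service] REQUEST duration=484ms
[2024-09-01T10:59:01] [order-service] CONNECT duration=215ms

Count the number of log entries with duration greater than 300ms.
9

To count timeouts:

1. Threshold: 300ms
2. Extract duration from each log entry
3. Count entries where duration > 300
4. Timeout count: 9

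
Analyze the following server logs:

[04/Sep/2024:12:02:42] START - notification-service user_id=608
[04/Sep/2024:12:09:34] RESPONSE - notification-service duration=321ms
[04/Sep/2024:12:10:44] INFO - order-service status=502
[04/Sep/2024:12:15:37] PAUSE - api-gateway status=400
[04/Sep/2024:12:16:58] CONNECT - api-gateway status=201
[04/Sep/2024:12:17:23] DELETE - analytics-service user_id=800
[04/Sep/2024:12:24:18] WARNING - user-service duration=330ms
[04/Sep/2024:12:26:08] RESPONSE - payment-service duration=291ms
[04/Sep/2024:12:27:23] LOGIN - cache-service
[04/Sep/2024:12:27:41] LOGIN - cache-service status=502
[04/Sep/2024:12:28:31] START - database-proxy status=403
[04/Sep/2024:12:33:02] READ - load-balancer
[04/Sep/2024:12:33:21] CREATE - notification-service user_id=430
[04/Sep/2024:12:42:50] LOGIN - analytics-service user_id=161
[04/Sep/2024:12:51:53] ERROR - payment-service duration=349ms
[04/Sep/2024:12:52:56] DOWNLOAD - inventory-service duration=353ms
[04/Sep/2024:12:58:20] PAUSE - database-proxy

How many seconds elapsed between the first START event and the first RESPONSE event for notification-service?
412

To find the time between events:

1. Locate the first START event for notification-service: 04/Sep/2024:12:02:42
2. Locate the first RESPONSE event for notification-service: 04/Sep/2024:12:09:34
3. Calculate the difference: 04/Sep/2024:12:09:34 - 04/Sep/2024:12:02:42 = 412 seconds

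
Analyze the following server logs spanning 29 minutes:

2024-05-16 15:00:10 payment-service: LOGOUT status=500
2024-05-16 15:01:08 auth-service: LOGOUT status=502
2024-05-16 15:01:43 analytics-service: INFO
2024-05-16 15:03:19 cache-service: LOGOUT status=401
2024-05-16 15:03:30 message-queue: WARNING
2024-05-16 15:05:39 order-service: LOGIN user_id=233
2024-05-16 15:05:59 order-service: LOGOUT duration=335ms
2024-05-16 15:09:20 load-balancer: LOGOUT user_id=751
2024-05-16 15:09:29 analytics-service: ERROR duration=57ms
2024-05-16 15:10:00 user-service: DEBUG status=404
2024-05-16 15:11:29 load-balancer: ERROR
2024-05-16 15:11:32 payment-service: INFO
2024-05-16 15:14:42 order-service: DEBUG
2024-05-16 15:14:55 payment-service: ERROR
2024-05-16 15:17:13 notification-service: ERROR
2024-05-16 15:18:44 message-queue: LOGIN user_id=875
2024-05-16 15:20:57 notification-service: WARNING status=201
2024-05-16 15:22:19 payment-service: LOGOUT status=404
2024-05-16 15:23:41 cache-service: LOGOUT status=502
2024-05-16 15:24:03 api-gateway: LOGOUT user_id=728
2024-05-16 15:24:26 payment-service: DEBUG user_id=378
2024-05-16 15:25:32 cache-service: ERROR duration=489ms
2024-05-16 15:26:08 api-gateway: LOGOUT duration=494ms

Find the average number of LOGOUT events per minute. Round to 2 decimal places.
0.31

To calculate the rate:

1. Count total LOGOUT events: 9
2. Total time period: 29 minutes
3. Rate = 9 / 29 = 0.31 events per minute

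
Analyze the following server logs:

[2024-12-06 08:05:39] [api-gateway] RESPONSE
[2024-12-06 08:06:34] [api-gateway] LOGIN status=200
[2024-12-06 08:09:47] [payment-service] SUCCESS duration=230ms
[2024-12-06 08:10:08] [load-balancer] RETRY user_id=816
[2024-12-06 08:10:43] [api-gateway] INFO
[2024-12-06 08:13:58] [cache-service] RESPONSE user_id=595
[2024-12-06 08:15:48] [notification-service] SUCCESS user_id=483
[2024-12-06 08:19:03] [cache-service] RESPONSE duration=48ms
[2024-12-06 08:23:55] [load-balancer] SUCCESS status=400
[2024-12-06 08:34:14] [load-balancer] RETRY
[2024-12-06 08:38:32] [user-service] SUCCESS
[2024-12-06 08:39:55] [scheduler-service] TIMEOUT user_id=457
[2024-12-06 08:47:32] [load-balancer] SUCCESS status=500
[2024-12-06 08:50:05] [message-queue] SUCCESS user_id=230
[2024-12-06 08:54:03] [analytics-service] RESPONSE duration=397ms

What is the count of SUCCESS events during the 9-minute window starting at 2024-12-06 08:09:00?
2

To count events in the time window:

1. Window boundaries: 2024-12-06 08:09:00 to 2024-12-06 08:18:00
2. Filter for SUCCESS events within this window
3. Count matching events: 2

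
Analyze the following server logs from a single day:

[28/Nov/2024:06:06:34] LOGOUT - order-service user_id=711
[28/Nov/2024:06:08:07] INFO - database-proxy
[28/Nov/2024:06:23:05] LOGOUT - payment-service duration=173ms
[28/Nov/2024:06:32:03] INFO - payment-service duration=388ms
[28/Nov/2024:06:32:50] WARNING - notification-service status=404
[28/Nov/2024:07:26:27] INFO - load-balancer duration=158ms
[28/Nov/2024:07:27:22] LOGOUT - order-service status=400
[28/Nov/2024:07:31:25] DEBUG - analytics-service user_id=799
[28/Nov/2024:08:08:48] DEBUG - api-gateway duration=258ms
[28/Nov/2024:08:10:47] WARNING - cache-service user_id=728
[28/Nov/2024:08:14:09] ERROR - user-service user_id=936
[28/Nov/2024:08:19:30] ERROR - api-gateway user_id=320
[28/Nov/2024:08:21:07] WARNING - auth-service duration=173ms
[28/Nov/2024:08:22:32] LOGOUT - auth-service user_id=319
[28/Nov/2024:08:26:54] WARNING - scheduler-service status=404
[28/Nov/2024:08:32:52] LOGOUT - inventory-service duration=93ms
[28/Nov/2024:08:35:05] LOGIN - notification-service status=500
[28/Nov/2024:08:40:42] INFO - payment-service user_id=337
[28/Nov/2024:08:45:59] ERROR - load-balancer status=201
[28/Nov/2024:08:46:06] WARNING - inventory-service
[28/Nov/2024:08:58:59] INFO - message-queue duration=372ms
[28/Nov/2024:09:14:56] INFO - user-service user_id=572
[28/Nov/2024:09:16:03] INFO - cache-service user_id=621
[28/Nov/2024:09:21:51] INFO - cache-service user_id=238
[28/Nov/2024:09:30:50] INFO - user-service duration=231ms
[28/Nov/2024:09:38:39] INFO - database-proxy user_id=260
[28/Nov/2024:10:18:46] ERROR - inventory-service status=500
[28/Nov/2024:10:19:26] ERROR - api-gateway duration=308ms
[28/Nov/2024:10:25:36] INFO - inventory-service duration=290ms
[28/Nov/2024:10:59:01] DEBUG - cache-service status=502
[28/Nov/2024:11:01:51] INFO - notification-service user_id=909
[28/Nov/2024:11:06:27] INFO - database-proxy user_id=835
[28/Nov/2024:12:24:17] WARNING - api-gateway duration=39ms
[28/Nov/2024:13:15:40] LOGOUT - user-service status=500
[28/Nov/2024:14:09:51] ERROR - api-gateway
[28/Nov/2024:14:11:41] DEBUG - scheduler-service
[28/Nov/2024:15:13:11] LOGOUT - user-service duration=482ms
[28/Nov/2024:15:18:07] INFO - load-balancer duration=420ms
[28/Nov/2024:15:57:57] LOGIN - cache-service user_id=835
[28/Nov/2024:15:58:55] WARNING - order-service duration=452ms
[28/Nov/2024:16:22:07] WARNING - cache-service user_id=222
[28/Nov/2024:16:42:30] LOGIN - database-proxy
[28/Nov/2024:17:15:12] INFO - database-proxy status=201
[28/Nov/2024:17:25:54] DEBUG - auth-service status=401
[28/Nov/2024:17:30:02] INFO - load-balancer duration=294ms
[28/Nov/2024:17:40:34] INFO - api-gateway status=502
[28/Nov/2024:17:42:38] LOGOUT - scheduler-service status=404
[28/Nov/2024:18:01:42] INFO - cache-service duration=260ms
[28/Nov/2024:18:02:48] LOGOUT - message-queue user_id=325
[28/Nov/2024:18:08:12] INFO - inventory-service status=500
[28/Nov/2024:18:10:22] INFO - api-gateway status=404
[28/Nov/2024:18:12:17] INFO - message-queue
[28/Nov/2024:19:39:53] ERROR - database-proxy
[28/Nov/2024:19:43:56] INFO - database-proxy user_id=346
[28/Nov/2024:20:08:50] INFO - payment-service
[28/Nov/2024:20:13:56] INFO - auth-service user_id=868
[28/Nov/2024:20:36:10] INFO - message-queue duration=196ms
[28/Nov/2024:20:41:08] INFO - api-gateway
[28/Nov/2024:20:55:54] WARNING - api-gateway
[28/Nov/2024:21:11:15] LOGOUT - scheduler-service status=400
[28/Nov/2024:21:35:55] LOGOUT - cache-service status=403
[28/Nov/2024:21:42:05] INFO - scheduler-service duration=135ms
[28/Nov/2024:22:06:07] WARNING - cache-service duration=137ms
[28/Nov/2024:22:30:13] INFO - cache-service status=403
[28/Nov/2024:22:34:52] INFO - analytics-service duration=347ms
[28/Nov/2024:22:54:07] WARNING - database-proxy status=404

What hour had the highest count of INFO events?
9

To find the peak hour:

1. Group all INFO events by hour
2. Count events in each hour
3. Find hour with maximum count
4. Peak hour: 9 (with 5 events)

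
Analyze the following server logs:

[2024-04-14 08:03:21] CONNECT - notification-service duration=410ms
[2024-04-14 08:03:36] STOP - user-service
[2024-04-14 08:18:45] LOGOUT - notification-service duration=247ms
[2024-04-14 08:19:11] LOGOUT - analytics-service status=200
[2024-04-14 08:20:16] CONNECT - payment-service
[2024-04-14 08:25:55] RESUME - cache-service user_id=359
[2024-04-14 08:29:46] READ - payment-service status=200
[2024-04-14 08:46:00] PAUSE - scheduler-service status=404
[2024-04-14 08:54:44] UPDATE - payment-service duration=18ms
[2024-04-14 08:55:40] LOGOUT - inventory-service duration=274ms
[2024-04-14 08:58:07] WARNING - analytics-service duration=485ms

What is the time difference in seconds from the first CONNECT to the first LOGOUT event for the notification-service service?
924

To find the time between events:

1. Locate the first CONNECT event for notification-service: 2024-04-14 08:03:21
2. Locate the first LOGOUT event for notification-service: 2024-04-14 08:18:45
3. Calculate the difference: 2024-04-14 08:18:45 - 2024-04-14 08:03:21 = 924 seconds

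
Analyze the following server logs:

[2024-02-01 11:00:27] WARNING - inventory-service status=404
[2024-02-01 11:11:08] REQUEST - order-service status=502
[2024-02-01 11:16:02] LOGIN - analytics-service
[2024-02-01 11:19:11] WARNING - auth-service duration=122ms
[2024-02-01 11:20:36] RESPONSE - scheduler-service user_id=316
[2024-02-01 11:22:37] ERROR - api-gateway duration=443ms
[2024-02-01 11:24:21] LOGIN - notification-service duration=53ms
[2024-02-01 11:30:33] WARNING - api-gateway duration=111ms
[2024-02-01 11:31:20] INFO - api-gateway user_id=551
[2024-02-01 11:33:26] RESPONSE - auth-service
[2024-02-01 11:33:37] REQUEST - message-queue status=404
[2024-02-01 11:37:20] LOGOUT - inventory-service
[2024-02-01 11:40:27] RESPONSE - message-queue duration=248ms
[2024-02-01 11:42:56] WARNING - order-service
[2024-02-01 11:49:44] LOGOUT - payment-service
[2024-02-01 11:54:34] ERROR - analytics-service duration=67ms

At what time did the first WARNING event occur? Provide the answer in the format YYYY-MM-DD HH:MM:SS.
2024-02-01 11:00:27

To find the first event:

1. Filter for all WARNING events
2. Sort by timestamp
3. Select the first one
4. Timestamp: 2024-02-01 11:00:27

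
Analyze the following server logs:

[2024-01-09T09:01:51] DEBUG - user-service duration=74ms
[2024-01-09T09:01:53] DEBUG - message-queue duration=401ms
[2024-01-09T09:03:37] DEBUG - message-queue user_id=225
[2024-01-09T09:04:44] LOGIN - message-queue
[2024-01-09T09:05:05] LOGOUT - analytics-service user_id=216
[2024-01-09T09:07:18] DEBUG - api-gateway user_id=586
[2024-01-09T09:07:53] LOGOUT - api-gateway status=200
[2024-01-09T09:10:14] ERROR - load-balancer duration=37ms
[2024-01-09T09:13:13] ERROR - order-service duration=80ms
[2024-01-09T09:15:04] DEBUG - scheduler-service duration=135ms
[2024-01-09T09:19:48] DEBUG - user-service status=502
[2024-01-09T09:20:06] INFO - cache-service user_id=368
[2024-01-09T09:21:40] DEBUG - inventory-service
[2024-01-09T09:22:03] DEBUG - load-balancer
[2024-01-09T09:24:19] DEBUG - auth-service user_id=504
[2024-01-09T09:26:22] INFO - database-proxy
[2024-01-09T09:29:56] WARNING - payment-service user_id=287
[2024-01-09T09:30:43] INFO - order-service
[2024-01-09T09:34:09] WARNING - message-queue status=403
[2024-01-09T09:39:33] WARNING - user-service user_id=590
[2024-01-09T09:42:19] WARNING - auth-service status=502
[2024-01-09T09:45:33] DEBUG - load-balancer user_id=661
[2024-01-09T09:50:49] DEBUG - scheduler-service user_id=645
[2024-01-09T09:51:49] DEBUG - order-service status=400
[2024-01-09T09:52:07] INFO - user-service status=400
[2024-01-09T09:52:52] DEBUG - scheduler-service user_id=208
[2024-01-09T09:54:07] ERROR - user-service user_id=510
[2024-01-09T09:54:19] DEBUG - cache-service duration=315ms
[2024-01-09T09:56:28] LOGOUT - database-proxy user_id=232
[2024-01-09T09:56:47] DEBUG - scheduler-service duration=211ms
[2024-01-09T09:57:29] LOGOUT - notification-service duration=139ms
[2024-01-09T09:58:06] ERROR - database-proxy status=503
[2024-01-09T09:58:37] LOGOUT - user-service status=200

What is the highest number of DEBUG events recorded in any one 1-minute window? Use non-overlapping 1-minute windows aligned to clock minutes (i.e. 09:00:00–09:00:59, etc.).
2

To find the burst window:

1. Divide the log period into non-overlapping 1-minute windows starting at 09:00
2. Count DEBUG events in each window
3. Find the window with maximum count
4. Maximum events in a window: 2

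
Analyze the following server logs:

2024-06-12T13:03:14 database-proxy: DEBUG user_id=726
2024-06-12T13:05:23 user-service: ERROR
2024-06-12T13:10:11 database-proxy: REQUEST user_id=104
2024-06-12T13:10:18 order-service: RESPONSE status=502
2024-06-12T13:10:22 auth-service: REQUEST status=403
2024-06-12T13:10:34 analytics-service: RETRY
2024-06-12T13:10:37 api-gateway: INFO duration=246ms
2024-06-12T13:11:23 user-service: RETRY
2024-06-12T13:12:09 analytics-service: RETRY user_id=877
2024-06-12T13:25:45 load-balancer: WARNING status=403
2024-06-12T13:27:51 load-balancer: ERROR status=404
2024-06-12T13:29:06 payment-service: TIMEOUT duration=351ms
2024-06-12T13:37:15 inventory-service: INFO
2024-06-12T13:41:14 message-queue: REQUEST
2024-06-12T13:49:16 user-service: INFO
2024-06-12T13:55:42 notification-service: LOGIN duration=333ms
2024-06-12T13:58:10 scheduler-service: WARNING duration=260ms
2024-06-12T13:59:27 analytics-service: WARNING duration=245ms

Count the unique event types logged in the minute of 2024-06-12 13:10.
4

To count unique event types:

1. Filter events in the minute starting at 2024-06-12 13:10
2. Extract event types from matching entries
3. Count unique types: 4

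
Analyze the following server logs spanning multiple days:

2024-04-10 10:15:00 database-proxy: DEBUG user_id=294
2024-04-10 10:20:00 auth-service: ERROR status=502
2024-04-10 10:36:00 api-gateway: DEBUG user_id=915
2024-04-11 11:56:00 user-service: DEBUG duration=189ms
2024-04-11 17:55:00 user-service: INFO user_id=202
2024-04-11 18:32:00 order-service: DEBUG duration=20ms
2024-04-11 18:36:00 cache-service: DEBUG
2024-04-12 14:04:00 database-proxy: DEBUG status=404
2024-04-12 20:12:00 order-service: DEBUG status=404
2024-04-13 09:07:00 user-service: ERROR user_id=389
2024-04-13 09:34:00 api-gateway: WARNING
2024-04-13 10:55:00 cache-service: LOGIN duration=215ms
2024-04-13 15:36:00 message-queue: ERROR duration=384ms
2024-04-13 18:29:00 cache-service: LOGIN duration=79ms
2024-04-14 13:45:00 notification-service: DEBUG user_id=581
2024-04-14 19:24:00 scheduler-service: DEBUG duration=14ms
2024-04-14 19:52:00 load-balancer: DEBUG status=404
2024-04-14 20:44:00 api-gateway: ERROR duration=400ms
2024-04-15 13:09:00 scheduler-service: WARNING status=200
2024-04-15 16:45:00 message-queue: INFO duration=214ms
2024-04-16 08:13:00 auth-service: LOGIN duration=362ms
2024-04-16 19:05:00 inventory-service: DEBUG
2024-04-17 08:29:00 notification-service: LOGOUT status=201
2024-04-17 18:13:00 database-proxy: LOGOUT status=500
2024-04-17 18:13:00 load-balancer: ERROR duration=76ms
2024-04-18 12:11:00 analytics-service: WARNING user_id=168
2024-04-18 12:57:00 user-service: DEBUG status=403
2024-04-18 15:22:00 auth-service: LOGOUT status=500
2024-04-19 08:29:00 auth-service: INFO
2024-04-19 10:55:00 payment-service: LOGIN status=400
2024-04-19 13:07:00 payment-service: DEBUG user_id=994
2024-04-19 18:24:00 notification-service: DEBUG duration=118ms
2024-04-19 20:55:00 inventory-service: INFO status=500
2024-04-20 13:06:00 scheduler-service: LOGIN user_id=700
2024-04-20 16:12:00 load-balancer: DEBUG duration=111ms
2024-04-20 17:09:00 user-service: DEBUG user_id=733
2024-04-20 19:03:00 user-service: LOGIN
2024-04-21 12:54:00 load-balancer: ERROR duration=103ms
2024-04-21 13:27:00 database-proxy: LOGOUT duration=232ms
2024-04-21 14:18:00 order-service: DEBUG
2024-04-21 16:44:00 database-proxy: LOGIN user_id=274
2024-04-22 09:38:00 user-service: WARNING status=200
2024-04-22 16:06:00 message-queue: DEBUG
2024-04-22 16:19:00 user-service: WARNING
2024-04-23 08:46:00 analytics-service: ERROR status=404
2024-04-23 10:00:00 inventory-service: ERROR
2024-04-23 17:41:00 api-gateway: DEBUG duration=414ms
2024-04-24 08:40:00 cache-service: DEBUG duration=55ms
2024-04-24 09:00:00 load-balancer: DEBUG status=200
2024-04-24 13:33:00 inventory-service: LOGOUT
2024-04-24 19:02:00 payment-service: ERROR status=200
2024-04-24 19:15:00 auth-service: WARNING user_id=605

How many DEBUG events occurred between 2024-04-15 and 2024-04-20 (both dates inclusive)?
6

To filter by date range:

1. Date range: 2024-04-15 through 2024-04-20, both dates inclusive
2. Filter for DEBUG events whose date falls in this range
3. Count matching events: 6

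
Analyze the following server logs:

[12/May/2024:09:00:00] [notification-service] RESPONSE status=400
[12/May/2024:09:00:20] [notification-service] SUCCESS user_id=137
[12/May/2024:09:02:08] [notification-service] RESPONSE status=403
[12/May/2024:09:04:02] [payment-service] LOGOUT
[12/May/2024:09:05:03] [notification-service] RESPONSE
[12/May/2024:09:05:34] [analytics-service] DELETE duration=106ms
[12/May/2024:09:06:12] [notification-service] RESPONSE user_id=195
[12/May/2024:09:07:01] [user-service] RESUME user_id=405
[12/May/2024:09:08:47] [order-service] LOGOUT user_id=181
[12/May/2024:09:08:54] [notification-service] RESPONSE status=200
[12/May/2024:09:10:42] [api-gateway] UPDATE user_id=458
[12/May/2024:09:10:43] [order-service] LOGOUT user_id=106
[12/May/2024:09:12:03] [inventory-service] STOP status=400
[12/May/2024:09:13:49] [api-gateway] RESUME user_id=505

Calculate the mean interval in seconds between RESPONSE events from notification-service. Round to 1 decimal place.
133.5

To calculate average interval:

1. Find all RESPONSE events for notification-service in order
2. Calculate time gaps between consecutive events
3. Compute mean of gaps: 534 / 4 = 133.5 seconds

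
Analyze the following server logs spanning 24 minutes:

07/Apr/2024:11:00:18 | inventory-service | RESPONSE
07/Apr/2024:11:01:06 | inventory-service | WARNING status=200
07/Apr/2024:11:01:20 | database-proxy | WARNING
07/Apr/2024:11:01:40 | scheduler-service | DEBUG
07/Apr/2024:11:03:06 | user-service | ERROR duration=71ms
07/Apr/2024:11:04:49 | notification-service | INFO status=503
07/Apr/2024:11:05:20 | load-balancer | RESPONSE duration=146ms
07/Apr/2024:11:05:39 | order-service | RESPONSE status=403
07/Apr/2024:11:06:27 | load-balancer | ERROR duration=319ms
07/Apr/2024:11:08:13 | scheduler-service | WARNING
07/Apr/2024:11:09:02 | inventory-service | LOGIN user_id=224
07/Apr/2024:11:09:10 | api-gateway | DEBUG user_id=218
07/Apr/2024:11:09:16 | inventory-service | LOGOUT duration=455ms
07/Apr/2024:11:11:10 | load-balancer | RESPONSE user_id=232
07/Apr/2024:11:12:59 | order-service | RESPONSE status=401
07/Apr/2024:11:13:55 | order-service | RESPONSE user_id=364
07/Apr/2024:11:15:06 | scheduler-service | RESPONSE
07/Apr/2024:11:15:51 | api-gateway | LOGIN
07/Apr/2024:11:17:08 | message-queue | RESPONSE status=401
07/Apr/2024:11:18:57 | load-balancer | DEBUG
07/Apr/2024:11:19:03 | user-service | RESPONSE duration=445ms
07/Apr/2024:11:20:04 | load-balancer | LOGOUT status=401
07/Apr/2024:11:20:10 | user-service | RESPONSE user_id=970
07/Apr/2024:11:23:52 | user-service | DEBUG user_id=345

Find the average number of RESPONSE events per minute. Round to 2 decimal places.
0.42

To calculate the rate:

1. Count total RESPONSE events: 10
2. Total time period: 24 minutes
3. Rate = 10 / 24 = 0.42 events per minute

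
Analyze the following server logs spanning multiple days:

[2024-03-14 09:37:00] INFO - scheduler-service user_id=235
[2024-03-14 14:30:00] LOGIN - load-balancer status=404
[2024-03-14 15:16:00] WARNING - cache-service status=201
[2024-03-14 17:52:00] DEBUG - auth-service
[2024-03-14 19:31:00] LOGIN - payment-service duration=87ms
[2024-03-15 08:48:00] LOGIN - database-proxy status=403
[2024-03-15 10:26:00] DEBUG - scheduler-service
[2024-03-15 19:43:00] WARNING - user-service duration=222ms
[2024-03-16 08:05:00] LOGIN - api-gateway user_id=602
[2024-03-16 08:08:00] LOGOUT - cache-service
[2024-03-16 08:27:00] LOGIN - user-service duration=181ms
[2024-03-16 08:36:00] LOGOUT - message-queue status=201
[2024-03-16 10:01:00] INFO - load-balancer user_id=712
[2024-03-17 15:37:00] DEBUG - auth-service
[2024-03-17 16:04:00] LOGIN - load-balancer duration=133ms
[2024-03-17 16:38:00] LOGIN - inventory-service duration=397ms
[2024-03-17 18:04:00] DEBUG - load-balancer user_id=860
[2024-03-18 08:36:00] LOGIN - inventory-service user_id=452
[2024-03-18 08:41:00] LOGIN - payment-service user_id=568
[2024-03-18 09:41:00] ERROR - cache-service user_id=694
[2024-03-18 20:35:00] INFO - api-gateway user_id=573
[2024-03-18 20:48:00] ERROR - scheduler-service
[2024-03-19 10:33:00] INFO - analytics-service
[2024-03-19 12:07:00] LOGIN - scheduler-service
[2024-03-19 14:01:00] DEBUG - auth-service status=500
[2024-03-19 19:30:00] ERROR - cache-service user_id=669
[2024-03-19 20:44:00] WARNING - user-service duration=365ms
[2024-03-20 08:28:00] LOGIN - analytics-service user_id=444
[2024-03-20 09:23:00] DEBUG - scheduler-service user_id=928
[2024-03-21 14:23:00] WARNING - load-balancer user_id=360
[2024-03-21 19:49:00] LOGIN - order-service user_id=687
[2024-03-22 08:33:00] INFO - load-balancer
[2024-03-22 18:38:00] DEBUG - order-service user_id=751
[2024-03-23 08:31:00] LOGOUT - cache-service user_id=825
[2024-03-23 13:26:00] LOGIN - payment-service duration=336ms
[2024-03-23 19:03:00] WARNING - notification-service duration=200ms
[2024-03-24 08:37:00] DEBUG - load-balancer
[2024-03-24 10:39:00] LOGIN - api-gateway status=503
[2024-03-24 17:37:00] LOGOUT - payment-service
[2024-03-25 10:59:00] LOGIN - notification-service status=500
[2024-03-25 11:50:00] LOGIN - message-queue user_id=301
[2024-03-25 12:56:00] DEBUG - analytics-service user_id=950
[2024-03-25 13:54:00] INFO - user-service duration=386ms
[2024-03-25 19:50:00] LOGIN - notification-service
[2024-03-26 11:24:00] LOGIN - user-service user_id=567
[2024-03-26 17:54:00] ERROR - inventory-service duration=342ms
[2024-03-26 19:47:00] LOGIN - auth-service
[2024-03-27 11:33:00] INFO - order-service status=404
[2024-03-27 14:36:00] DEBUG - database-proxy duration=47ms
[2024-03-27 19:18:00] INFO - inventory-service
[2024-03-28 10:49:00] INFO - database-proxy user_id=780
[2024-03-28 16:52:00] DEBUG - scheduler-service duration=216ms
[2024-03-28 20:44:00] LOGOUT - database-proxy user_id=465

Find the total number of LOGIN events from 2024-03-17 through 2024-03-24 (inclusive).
9

To filter by date range:

1. Date range: 2024-03-17 through 2024-03-24, both dates inclusive
2. Filter for LOGIN events whose date falls in this range
3. Count matching events: 9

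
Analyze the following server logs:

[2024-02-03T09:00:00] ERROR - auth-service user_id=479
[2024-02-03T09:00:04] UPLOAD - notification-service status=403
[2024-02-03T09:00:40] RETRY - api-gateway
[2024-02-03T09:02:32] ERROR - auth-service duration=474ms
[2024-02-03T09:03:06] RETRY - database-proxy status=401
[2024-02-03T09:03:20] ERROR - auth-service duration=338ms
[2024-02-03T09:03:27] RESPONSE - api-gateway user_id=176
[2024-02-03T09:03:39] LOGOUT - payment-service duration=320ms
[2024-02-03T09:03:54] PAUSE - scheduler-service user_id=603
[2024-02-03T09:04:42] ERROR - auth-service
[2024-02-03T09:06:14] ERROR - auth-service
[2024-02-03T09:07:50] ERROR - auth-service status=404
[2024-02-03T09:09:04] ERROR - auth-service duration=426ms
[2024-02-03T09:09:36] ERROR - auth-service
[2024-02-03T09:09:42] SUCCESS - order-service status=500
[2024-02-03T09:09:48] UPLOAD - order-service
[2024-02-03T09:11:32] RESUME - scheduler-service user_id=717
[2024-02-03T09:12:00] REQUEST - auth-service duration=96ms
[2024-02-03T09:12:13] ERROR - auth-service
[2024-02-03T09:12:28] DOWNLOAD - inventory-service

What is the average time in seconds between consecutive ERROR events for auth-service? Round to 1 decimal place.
91.6

To calculate average interval:

1. Find all ERROR events for auth-service in order
2. Calculate time gaps between consecutive events
3. Compute mean of gaps: 733 / 8 = 91.6 seconds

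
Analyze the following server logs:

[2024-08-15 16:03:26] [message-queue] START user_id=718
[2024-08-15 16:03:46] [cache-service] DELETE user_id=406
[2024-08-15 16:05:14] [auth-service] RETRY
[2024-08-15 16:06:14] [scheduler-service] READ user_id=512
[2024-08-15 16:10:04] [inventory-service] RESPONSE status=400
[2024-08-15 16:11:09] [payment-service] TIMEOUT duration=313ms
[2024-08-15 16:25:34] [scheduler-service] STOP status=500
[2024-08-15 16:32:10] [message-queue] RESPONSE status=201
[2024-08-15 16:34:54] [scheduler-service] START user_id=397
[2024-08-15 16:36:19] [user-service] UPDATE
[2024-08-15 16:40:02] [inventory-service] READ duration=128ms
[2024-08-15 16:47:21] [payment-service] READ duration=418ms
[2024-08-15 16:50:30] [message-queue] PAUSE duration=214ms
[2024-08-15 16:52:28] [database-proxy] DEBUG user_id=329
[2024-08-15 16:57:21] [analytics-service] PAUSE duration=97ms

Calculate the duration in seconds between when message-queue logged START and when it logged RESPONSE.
1724

To find the time between events:

1. Locate the first START event for message-queue: 2024-08-15 16:03:26
2. Locate the first RESPONSE event for message-queue: 2024-08-15 16:32:10
3. Calculate the difference: 2024-08-15 16:32:10 - 2024-08-15 16:03:26 = 1724 seconds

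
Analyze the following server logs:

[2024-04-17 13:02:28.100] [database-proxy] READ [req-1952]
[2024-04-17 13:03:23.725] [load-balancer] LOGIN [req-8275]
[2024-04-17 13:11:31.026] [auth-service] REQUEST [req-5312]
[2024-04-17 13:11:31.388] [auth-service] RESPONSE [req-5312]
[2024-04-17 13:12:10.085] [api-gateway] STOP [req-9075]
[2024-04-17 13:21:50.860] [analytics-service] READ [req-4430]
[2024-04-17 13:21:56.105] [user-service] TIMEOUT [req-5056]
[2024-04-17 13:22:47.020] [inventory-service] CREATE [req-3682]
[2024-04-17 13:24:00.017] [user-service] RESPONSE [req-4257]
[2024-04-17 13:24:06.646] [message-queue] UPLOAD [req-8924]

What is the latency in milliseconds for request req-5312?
362

To calculate latency:

1. Find REQUEST with id req-5312: 2024-04-17 13:11:31.026
2. Find RESPONSE with id req-5312: 2024-04-17 13:11:31.388
3. Latency: 2024-04-17 13:11:31.388 - 2024-04-17 13:11:31.026 = 362ms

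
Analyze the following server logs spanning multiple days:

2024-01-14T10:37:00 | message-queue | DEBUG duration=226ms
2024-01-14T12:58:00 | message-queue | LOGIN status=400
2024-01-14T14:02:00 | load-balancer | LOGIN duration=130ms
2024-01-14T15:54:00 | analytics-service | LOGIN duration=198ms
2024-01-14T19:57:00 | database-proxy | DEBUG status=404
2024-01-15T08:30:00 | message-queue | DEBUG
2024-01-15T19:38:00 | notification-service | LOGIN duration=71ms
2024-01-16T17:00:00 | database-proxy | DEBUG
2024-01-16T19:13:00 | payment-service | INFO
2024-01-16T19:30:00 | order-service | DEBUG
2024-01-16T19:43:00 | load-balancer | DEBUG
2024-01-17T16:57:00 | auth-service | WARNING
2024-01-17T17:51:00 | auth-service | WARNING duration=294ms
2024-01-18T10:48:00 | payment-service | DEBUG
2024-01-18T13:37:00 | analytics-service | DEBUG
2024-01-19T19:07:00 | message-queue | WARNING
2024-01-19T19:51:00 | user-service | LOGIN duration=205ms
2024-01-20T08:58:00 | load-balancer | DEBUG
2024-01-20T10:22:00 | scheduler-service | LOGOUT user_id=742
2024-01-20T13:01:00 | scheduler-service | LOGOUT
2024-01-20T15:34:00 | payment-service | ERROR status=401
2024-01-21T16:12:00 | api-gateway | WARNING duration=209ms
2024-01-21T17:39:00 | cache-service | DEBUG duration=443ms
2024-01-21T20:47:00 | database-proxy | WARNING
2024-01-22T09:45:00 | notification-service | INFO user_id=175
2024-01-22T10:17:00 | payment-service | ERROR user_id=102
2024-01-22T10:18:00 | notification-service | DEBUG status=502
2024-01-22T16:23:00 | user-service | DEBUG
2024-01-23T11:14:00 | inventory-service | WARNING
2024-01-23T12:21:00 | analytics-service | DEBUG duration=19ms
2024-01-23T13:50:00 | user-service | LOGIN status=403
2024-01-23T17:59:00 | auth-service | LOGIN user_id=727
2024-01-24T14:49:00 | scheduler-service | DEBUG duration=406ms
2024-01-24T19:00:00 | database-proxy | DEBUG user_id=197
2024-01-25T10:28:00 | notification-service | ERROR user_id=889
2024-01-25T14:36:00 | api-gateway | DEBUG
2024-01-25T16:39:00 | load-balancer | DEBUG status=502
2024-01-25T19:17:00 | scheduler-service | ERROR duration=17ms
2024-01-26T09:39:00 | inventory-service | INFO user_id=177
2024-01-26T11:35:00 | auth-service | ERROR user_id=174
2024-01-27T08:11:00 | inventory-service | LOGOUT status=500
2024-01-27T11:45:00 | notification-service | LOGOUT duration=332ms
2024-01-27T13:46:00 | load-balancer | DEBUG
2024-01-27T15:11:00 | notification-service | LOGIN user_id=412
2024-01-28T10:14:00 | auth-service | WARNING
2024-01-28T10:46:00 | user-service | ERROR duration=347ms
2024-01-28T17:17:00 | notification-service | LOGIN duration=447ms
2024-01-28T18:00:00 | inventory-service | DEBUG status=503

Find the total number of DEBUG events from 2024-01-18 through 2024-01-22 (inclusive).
6

To filter by date range:

1. Date range: 2024-01-18 through 2024-01-22, both dates inclusive
2. Filter for DEBUG events whose date falls in this range
3. Count matching events: 6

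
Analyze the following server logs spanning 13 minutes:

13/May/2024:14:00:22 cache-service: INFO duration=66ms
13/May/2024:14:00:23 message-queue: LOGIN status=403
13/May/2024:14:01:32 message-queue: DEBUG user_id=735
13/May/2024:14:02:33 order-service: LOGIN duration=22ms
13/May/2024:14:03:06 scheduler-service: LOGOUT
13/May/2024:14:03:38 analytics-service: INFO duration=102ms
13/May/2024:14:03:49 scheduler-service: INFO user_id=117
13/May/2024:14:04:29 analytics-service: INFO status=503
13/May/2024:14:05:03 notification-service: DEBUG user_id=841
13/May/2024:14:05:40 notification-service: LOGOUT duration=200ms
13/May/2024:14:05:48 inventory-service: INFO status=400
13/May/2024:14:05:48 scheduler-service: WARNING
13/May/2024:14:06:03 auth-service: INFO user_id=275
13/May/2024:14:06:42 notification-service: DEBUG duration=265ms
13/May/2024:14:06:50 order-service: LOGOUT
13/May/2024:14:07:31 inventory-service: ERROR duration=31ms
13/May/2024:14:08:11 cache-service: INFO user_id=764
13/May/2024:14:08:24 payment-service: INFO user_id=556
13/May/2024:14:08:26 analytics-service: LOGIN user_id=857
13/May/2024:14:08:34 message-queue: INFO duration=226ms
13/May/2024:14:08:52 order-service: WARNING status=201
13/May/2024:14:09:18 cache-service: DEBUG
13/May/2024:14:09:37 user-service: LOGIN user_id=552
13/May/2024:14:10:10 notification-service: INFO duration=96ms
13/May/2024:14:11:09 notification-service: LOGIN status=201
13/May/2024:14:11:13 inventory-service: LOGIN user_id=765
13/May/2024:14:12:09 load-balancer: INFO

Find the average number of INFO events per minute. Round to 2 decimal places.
0.85

To calculate the rate:

1. Count total INFO events: 11
2. Total time period: 13 minutes
3. Rate = 11 / 13 = 0.85 events per minute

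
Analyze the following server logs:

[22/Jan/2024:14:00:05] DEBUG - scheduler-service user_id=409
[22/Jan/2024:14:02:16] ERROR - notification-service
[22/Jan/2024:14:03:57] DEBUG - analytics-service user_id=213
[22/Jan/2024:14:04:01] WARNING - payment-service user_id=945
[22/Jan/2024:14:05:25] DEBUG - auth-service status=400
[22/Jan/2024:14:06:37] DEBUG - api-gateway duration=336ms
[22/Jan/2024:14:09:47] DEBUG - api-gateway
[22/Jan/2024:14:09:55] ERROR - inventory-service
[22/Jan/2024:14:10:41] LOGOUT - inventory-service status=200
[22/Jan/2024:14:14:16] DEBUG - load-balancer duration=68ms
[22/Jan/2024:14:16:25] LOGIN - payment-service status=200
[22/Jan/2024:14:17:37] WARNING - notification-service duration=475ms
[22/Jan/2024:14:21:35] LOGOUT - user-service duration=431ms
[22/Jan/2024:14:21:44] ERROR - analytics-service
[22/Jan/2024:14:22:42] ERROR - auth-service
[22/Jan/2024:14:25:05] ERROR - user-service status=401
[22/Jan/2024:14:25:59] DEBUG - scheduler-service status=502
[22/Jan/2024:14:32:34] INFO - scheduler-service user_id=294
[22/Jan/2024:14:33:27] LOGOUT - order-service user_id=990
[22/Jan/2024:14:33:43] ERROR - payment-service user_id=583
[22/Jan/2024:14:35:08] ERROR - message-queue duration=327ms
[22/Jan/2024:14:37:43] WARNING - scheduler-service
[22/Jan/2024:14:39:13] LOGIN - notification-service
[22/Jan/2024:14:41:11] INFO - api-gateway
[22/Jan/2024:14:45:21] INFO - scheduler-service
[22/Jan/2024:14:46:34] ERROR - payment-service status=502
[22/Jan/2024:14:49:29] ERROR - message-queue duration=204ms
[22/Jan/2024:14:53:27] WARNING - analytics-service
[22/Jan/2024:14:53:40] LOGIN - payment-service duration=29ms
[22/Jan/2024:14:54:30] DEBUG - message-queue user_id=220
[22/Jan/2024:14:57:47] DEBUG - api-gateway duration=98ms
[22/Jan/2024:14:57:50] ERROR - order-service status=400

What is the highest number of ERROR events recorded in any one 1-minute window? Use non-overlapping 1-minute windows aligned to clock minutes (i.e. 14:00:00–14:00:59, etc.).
1

To find the burst window:

1. Divide the log period into non-overlapping 1-minute windows starting at 14:00
2. Count ERROR events in each window
3. Find the window with maximum count
4. Maximum events in a window: 1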